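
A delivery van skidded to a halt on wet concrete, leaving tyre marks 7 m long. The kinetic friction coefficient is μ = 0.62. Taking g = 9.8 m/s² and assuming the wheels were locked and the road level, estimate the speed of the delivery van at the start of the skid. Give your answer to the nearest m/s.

Deceleration a = μg = 0.62 × 9.8 = 6.076 m/s².
v = √(2a·d) = √(2 × 6.076 × 7) = √85.064 = 9.2230 m/s.

Initial speed ≈ 9 m/s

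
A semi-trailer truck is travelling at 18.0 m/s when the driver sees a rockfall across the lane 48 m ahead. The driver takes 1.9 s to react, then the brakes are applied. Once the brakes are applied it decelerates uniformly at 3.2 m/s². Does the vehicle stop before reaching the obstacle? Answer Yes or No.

Reaction distance = 18.0000 × 1.9 = 34.200 m.
Braking distance = v²/(2a) = 324.000 / 6.400 = 50.625 m.
Total stopping distance = 34.200 + 50.625 = 84.825 m, vs 48 m available — it cannot stop in time and overshoots by 84.825 − 48 = 36.825 m.

No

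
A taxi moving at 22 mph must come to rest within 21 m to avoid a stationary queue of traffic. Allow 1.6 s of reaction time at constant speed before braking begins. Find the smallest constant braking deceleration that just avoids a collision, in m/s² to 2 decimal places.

22 mph × 0.44704 = 9.8349 m/s.
Distance covered during reaction = 9.8349 × 1.6 = 15.736 m.
Distance available for braking: 21 − 15.736 = 5.264 m.
v² = 2a·d ⇒ a = v²/(2d) = 9.8349² / (2 × 5.264) = 96.725 / 10.528 = 9.1874 m/s².

Required deceleration ≈ 9.19 m/s²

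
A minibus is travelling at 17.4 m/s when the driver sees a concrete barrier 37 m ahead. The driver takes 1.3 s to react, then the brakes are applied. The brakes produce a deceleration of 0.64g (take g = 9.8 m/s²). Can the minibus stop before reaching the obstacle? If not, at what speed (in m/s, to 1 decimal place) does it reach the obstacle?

a = 0.64 × 9.8 = 6.272 m/s².
Reaction distance = 17.4000 × 1.3 = 22.620 m.
Braking distance needed to stop: v²/(2a) = 302.760 / 12.544 = 24.136 m, so total needed = 22.620 + 24.136 = 46.756 m > 37 m — it cannot stop.
Distance remaining when braking begins: 37 − 22.620 = 14.380 m.
v² = v₀² − 2a·d = 302.760 − 2 × 6.272 × 14.380 = 122.377 m²/s².
v = √122.377 = 11.062 m/s.

No — it strikes the obstacle at 11.1 m/s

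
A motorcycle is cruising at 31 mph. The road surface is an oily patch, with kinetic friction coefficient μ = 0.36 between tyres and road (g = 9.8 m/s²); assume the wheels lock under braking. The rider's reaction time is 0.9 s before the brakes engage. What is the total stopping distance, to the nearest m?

31 mph × 0.44704 = 13.8582 m/s.
a = μg = 0.36 × 9.8 = 3.528 m/s².
Reaction distance = v·t_r = 13.8582 × 0.9 = 12.472 m.
Braking distance = v²/(2a) = 13.8582² / (2 × 3.528) = 192.050 / 7.056 = 27.218 m.
Total = 12.472 + 27.218 = 39.690 m.

Total stopping distance ≈ 40 m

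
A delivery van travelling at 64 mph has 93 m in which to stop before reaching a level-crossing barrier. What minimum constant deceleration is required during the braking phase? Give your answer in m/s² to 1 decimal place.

64 mph × 0.44704 = 28.6106 m/s.
v² = 2a·d ⇒ a = v²/(2d) = 28.6106² / (2 × 93.000) = 818.566 / 186.000 = 4.4009 m/s².

Required deceleration ≈ 4.4 m/s²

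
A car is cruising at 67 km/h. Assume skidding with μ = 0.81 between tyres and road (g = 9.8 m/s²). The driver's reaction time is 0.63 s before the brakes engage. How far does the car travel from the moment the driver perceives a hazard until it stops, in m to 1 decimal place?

Total stopping distance ≈ 33.5 m

67 km/h ÷ 3.6 = 18.6111 m/s.
a = μg = 0.81 × 9.8 = 7.938 m/s².
Reaction distance = v·t_r = 18.6111 × 0.63 = 11.725 m.
Braking distance = v²/(2a) = 18.6111² / (2 × 7.938) = 346.373 / 15.876 = 21.817 m.
Total = 11.725 + 21.817 = 33.542 m.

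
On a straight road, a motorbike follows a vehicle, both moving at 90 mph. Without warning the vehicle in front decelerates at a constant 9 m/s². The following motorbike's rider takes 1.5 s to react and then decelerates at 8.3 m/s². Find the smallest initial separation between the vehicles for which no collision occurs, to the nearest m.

Minimum gap ≈ 68 m

90 mph × 0.44704 = 40.2336 m/s.
Leader travels v²/(2a_L) = 1618.743 / 18.000 = 89.930 m before stopping.
Follower covers v·t_r = 40.2336 × 1.5 = 60.350 m while reacting, then v²/(2a_F) = 1618.743 / 16.600 = 97.515 m while braking, for a total of 60.350 + 97.515 = 157.865 m.
Since a_F ≤ a_L and the follower starts braking later, the follower is never slower than the leader, so the closest approach is when both have stopped.
Minimum gap = 157.865 − 89.930 = 67.935 m.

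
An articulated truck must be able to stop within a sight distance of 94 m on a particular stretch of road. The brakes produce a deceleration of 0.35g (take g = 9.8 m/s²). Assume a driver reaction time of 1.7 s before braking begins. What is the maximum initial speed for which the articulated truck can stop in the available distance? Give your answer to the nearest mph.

Maximum speed ≈ 45 mph

a = 0.35 × 9.8 = 3.430 m/s².
Stopping distance: v·t_r + v²/(2a) = 94 with t_r = 1.7 s and a = 3.430 m/s².
So v² + 11.662 v − 644.84 = 0.
Positive root: v = −a·t_r + √((a·t_r)² + 2a·d) = −5.831 + √(34.001 + 644.84) = 20.2236 m/s.
20.2236 m/s ÷ 0.44704 = 45.239 mph.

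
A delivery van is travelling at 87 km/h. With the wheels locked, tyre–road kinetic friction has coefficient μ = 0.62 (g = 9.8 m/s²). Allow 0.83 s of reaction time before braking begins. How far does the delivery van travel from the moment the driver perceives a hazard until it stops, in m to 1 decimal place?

87 km/h ÷ 3.6 = 24.1667 m/s.
a = μg = 0.62 × 9.8 = 6.076 m/s².
Reaction distance = v·t_r = 24.1667 × 0.83 = 20.058 m.
Braking distance = v²/(2a) = 24.1667² / (2 × 6.076) = 584.029 / 12.152 = 48.060 m.
Total = 20.058 + 48.060 = 68.118 m.

Total stopping distance ≈ 68.1 m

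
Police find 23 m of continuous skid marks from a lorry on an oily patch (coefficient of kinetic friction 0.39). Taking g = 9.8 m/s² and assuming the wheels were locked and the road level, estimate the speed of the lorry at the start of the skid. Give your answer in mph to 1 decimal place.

Deceleration a = μg = 0.39 × 9.8 = 3.822 m/s².
v = √(2a·d) = √(2 × 3.822 × 23) = √175.812 = 13.2594 m/s.
= 13.2594 ÷ 0.44704 = 29.660 mph.

Initial speed ≈ 29.7 mph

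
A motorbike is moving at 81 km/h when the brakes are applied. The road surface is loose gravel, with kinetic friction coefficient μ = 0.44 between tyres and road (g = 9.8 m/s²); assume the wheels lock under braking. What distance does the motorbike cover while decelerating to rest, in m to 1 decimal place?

81 km/h ÷ 3.6 = 22.5000 m/s.
a = μg = 0.44 × 9.8 = 4.312 m/s².
Braking distance = v²/(2a) = 22.5000² / (2 × 4.312) = 506.250 / 8.624 = 58.702 m.

Braking distance ≈ 58.7 m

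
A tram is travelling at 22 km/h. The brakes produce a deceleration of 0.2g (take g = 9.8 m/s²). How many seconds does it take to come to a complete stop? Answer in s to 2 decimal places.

22 km/h ÷ 3.6 = 6.1111 m/s.
a = 0.2 × 9.8 = 1.960 m/s².
Braking time = v/a = 6.1111 / 1.960 = 3.118 s.

Braking time ≈ 3.12 s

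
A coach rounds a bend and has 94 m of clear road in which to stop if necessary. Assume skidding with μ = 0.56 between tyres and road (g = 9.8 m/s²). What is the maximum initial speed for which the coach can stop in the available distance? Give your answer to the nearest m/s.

a = μg = 0.56 × 9.8 = 5.488 m/s².
v²/(2a) = d ⇒ v = √(2 × 5.488 × 94) = √1031.74 = 32.1207 m/s.

Maximum speed ≈ 32 m/s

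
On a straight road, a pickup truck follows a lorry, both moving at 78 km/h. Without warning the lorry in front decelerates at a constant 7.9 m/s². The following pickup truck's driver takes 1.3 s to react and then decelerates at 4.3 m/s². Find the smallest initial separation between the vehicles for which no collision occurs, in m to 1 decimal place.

Minimum gap ≈ 53.0 m

78 km/h ÷ 3.6 = 21.6667 m/s.
Leader travels v²/(2a_L) = 469.446 / 15.800 = 29.712 m before stopping.
Follower covers v·t_r = 21.6667 × 1.3 = 28.167 m while reacting, then v²/(2a_F) = 469.446 / 8.600 = 54.587 m while braking, for a total of 28.167 + 54.587 = 82.754 m.
Since a_F ≤ a_L and the follower starts braking later, the follower is never slower than the leader, so the closest approach is when both have stopped.
Minimum gap = 82.754 − 29.712 = 53.042 m.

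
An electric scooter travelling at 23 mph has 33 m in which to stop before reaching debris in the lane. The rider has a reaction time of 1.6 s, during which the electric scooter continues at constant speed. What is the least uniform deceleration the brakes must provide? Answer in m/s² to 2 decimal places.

Required deceleration ≈ 3.19 m/s²

23 mph × 0.44704 = 10.2819 m/s.
Distance covered during reaction = 10.2819 × 1.6 = 16.451 m.
Distance available for braking: 33 − 16.451 = 16.549 m.
v² = 2a·d ⇒ a = v²/(2d) = 10.2819² / (2 × 16.549) = 105.717 / 33.098 = 3.1941 m/s².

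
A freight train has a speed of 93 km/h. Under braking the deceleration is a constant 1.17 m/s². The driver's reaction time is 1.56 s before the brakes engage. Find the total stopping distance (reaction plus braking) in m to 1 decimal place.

93 km/h ÷ 3.6 = 25.8333 m/s.
Reaction distance = v·t_r = 25.8333 × 1.56 = 40.300 m.
Braking distance = v²/(2a) = 25.8333² / (2 × 1.170) = 667.359 / 2.340 = 285.196 m.
Total = 40.300 + 285.196 = 325.496 m.

Total stopping distance ≈ 325.5 m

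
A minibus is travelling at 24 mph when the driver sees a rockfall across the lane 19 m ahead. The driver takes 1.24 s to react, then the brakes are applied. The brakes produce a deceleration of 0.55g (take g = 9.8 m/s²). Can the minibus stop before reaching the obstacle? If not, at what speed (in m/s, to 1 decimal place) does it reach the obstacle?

No — it strikes the obstacle at 7.3 m/s

24 mph × 0.44704 = 10.7290 m/s.
a = 0.55 × 9.8 = 5.390 m/s².
Reaction distance = 10.7290 × 1.24 = 13.304 m.
Braking distance needed to stop: v²/(2a) = 115.111 / 10.780 = 10.678 m, so total needed = 13.304 + 10.678 = 23.982 m > 19 m — it cannot stop.
Distance remaining when braking begins: 19 − 13.304 = 5.696 m.
v² = v₀² − 2a·d = 115.111 − 2 × 5.390 × 5.696 = 53.708 m²/s².
v = √53.708 = 7.329 m/s.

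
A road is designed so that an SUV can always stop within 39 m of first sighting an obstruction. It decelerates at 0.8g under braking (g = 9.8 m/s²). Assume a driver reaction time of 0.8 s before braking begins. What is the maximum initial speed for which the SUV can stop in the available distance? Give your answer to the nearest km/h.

Maximum speed ≈ 69 km/h

a = 0.8 × 9.8 = 7.840 m/s².
Stopping distance: v·t_r + v²/(2a) = 39 with t_r = 0.8 s and a = 7.840 m/s².
So v² + 12.544 v − 611.52 = 0.
Positive root: v = −a·t_r + √((a·t_r)² + 2a·d) = −6.272 + √(39.338 + 611.52) = 19.2399 m/s.
19.2399 m/s × 3.6 = 69.264 km/h.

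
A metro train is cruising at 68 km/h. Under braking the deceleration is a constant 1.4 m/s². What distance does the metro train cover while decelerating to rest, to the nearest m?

68 km/h ÷ 3.6 = 18.8889 m/s.
Braking distance = v²/(2a) = 18.8889² / (2 × 1.400) = 356.791 / 2.800 = 127.425 m.

Braking distance ≈ 127 m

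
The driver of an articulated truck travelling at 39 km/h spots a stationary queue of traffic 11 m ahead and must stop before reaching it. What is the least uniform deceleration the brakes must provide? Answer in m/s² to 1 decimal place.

Required deceleration ≈ 5.3 m/s²

39 km/h ÷ 3.6 = 10.8333 m/s.
v² = 2a·d ⇒ a = v²/(2d) = 10.8333² / (2 × 11.000) = 117.360 / 22.000 = 5.3345 m/s².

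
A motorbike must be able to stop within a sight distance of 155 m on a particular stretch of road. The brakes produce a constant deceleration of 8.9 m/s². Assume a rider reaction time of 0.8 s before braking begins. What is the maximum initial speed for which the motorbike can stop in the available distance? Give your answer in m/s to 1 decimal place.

Stopping distance: v·t_r + v²/(2a) = 155 with t_r = 0.8 s and a = 8.900 m/s².
So v² + 14.240 v − 2759.00 = 0.
Positive root: v = −a·t_r + √((a·t_r)² + 2a·d) = −7.120 + √(50.694 + 2759.00) = 45.8865 m/s.

Maximum speed ≈ 45.9 m/s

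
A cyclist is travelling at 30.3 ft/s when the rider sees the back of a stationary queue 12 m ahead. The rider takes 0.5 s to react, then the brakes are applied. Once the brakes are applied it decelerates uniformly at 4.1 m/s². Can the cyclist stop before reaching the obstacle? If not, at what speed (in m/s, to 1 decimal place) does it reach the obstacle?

No — it strikes the obstacle at 5.0 m/s

30.3 ft/s × 0.3048 = 9.2354 m/s.
Reaction distance = 9.2354 × 0.5 = 4.618 m.
Braking distance needed to stop: v²/(2a) = 85.293 / 8.200 = 10.402 m, so total needed = 4.618 + 10.402 = 15.020 m > 12 m — it cannot stop.
Distance remaining when braking begins: 12 − 4.618 = 7.382 m.
v² = v₀² − 2a·d = 85.293 − 2 × 4.100 × 7.382 = 24.761 m²/s².
v = √24.761 = 4.976 m/s.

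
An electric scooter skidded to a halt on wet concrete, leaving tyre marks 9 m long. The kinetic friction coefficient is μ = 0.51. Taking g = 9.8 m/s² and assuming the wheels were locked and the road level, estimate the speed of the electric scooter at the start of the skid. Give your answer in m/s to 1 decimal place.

Initial speed ≈ 9.5 m/s

Deceleration a = μg = 0.51 × 9.8 = 4.998 m/s².
v = √(2a·d) = √(2 × 4.998 × 9) = √89.964 = 9.4849 m/s.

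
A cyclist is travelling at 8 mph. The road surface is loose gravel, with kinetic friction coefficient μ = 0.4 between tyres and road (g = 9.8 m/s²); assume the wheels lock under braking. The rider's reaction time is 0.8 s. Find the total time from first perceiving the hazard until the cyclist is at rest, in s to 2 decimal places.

8 mph × 0.44704 = 3.5763 m/s.
a = μg = 0.4 × 9.8 = 3.920 m/s².
Braking time = v/a = 3.5763 / 3.920 = 0.912 s.
Total = 0.8 + 0.912 = 1.712 s.

Total time ≈ 1.71 s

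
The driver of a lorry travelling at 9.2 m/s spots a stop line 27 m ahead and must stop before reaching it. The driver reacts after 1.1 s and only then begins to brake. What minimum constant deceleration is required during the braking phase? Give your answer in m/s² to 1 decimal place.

Required deceleration ≈ 2.5 m/s²

Distance covered during reaction = 9.2000 × 1.1 = 10.120 m.
Distance available for braking: 27 − 10.120 = 16.880 m.
v² = 2a·d ⇒ a = v²/(2d) = 9.2000² / (2 × 16.880) = 84.640 / 33.760 = 2.5071 m/s².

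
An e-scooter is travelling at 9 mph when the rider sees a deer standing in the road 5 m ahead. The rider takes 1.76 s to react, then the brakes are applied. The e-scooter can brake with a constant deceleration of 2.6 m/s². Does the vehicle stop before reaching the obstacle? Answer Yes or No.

9 mph × 0.44704 = 4.0234 m/s.
Reaction distance = 4.0234 × 1.76 = 7.081 m.
Braking distance = v²/(2a) = 16.188 / 5.200 = 3.113 m.
Total stopping distance = 7.081 + 3.113 = 10.194 m, vs 5 m available — it cannot stop in time and overshoots by 10.194 − 5 = 5.194 m.

No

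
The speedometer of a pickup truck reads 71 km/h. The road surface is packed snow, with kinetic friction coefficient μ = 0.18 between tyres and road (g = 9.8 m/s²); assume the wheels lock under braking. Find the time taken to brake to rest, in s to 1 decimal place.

71 km/h ÷ 3.6 = 19.7222 m/s.
a = μg = 0.18 × 9.8 = 1.764 m/s².
Braking time = v/a = 19.7222 / 1.764 = 11.180 s.

Braking time ≈ 11.2 s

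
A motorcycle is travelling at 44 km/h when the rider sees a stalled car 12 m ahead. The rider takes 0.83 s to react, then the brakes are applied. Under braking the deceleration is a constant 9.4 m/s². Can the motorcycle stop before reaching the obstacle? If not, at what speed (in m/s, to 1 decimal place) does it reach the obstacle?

No — it strikes the obstacle at 10.7 m/s

44 km/h ÷ 3.6 = 12.2222 m/s.
Reaction distance = 12.2222 × 0.83 = 10.144 m.
Braking distance needed to stop: v²/(2a) = 149.382 / 18.800 = 7.946 m, so total needed = 10.144 + 7.946 = 18.090 m > 12 m — it cannot stop.
Distance remaining when braking begins: 12 − 10.144 = 1.856 m.
v² = v₀² − 2a·d = 149.382 − 2 × 9.400 × 1.856 = 114.489 m²/s².
v = √114.489 = 10.700 m/s.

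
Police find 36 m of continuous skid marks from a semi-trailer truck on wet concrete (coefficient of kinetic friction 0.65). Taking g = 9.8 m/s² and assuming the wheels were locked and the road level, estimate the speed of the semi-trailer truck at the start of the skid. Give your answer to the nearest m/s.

Deceleration a = μg = 0.65 × 9.8 = 6.370 m/s².
v = √(2a·d) = √(2 × 6.370 × 36) = √458.640 = 21.4159 m/s.

Initial speed ≈ 21 m/s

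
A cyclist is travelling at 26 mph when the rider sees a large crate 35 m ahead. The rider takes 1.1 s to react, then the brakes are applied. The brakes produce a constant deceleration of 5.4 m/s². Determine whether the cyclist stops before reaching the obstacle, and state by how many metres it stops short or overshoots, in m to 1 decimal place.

Yes — it stops 9.7 m short of the obstacle

26 mph × 0.44704 = 11.6230 m/s.
Reaction distance = 11.6230 × 1.1 = 12.785 m.
Braking distance = v²/(2a) = 135.094 / 10.800 = 12.509 m.
Total stopping distance = 12.785 + 12.509 = 25.294 m, vs 35 m available — it stops with 35 − 25.294 = 9.706 m to spare.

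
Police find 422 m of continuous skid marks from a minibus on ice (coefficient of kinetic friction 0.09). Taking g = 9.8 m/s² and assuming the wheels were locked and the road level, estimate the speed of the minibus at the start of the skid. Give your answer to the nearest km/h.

Deceleration a = μg = 0.09 × 9.8 = 0.882 m/s².
v = √(2a·d) = √(2 × 0.882 × 422) = √744.408 = 27.2838 m/s.
= 27.2838 × 3.6 = 98.222 km/h.

Initial speed ≈ 98 km/h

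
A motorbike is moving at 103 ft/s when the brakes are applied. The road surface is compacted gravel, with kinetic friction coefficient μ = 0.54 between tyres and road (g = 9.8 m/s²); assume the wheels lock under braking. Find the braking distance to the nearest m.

103 ft/s × 0.3048 = 31.3944 m/s.
a = μg = 0.54 × 9.8 = 5.292 m/s².
Braking distance = v²/(2a) = 31.3944² / (2 × 5.292) = 985.608 / 10.584 = 93.122 m.

Braking distance ≈ 93 m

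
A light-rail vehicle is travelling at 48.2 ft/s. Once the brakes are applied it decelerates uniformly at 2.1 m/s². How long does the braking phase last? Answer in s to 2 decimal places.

Braking time ≈ 7.00 s

48.2 ft/s × 0.3048 = 14.6914 m/s.
Braking time = v/a = 14.6914 / 2.100 = 6.996 s.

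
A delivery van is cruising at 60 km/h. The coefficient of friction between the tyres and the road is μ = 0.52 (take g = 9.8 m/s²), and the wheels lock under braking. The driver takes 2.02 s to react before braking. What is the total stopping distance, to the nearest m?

60 km/h ÷ 3.6 = 16.6667 m/s.
a = μg = 0.52 × 9.8 = 5.096 m/s².
Reaction distance = v·t_r = 16.6667 × 2.02 = 33.667 m.
Braking distance = v²/(2a) = 16.6667² / (2 × 5.096) = 277.779 / 10.192 = 27.255 m.
Total = 33.667 + 27.255 = 60.922 m.

Total stopping distance ≈ 61 m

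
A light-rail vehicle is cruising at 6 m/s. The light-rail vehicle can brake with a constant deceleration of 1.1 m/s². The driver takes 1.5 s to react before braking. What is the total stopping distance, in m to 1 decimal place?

Total stopping distance ≈ 25.4 m

Reaction distance = v·t_r = 6.0000 × 1.5 = 9.000 m.
Braking distance = v²/(2a) = 6.0000² / (2 × 1.100) = 36.000 / 2.200 = 16.364 m.
Total = 9.000 + 16.364 = 25.364 m.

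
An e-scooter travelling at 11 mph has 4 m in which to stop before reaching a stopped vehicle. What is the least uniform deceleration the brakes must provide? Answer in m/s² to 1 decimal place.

11 mph × 0.44704 = 4.9174 m/s.
v² = 2a·d ⇒ a = v²/(2d) = 4.9174² / (2 × 4.000) = 24.181 / 8.000 = 3.0226 m/s².

Required deceleration ≈ 3.0 m/s²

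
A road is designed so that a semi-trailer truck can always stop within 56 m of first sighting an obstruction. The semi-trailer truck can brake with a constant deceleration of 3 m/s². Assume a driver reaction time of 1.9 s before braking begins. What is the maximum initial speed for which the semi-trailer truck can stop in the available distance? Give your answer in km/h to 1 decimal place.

Stopping distance: v·t_r + v²/(2a) = 56 with t_r = 1.9 s and a = 3.000 m/s².
So v² + 11.400 v − 336.00 = 0.
Positive root: v = −a·t_r + √((a·t_r)² + 2a·d) = −5.700 + √(32.490 + 336.00) = 13.4961 m/s.
13.4961 m/s × 3.6 = 48.586 km/h.

Maximum speed ≈ 48.6 km/h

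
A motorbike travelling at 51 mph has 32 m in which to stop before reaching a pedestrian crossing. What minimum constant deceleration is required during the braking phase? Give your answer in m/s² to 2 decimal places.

51 mph × 0.44704 = 22.7990 m/s.
v² = 2a·d ⇒ a = v²/(2d) = 22.7990² / (2 × 32.000) = 519.794 / 64.000 = 8.1218 m/s².

Required deceleration ≈ 8.12 m/s²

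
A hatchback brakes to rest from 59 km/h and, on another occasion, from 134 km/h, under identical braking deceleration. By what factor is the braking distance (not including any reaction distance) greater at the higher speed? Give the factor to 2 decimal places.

Braking distance d = v²/(2a), so with a fixed, d ∝ v².
Factor = (134/59)² = 2.2712² = 5.1583.

Factor ≈ 5.16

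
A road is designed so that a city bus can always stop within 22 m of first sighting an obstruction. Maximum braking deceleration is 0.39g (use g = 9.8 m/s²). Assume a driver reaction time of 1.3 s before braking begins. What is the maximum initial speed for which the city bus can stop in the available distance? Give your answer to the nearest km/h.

Maximum speed ≈ 32 km/h

a = 0.39 × 9.8 = 3.822 m/s².
Stopping distance: v·t_r + v²/(2a) = 22 with t_r = 1.3 s and a = 3.822 m/s².
So v² + 9.937 v − 168.17 = 0.
Positive root: v = −a·t_r + √((a·t_r)² + 2a·d) = −4.969 + √(24.691 + 168.17) = 8.9184 m/s.
8.9184 m/s × 3.6 = 32.106 km/h.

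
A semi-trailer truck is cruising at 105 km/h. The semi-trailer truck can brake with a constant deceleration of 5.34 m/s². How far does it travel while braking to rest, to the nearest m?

Braking distance ≈ 80 m

105 km/h ÷ 3.6 = 29.1667 m/s.
Braking distance = v²/(2a) = 29.1667² / (2 × 5.340) = 850.696 / 10.680 = 79.653 m.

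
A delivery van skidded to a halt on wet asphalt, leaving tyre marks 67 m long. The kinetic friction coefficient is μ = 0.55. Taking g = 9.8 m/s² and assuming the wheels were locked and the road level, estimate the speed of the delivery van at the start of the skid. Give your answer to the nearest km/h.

Deceleration a = μg = 0.55 × 9.8 = 5.390 m/s².
v = √(2a·d) = √(2 × 5.390 × 67) = √722.260 = 26.8749 m/s.
= 26.8749 × 3.6 = 96.750 km/h.

Initial speed ≈ 97 km/h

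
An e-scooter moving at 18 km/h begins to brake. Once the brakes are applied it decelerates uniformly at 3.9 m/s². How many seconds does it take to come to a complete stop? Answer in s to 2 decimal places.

18 km/h ÷ 3.6 = 5.0000 m/s.
Braking time = v/a = 5.0000 / 3.900 = 1.282 s.

Braking time ≈ 1.28 s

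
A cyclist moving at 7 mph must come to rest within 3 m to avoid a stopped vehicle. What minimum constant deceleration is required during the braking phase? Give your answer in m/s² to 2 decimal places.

Required deceleration ≈ 1.63 m/s²

7 mph × 0.44704 = 3.1293 m/s.
v² = 2a·d ⇒ a = v²/(2d) = 3.1293² / (2 × 3.000) = 9.793 / 6.000 = 1.6322 m/s².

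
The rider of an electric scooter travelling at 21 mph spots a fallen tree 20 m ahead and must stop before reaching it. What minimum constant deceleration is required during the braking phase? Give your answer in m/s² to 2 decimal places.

21 mph × 0.44704 = 9.3878 m/s.
v² = 2a·d ⇒ a = v²/(2d) = 9.3878² / (2 × 20.000) = 88.131 / 40.000 = 2.2033 m/s².

Required deceleration ≈ 2.20 m/s²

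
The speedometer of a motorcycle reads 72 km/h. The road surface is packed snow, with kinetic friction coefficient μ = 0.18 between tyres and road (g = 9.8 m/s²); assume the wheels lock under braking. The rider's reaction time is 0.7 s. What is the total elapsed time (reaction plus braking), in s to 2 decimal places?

72 km/h ÷ 3.6 = 20.0000 m/s.
a = μg = 0.18 × 9.8 = 1.764 m/s².
Braking time = v/a = 20.0000 / 1.764 = 11.338 s.
Total = 0.7 + 11.338 = 12.038 s.

Total time ≈ 12.04 s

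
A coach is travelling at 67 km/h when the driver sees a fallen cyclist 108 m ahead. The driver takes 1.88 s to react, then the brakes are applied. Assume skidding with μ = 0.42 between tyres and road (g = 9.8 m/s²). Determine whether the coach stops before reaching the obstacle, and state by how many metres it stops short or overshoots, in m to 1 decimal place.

Yes — it stops 30.9 m short of the obstacle

67 km/h ÷ 3.6 = 18.6111 m/s.
a = μg = 0.42 × 9.8 = 4.116 m/s².
Reaction distance = 18.6111 × 1.88 = 34.989 m.
Braking distance = v²/(2a) = 346.373 / 8.232 = 42.076 m.
Total stopping distance = 34.989 + 42.076 = 77.065 m, vs 108 m available — it stops with 108 − 77.065 = 30.935 m to spare.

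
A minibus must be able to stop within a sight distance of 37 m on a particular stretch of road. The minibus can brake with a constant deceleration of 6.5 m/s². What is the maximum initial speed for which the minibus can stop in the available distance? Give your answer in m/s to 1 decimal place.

v²/(2a) = d ⇒ v = √(2 × 6.500 × 37) = √481.00 = 21.9317 m/s.

Maximum speed ≈ 21.9 m/s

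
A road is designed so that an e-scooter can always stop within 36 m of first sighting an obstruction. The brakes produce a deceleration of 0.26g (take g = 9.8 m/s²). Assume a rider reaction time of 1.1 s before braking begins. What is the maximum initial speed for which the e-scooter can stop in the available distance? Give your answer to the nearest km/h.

Maximum speed ≈ 40 km/h

a = 0.26 × 9.8 = 2.548 m/s².
Stopping distance: v·t_r + v²/(2a) = 36 with t_r = 1.1 s and a = 2.548 m/s².
So v² + 5.606 v − 183.46 = 0.
Positive root: v = −a·t_r + √((a·t_r)² + 2a·d) = −2.803 + √(7.857 + 183.46) = 11.0287 m/s.
11.0287 m/s × 3.6 = 39.703 km/h.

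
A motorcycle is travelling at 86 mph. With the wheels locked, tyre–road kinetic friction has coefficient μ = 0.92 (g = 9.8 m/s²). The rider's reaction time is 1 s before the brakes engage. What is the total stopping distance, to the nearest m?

Total stopping distance ≈ 120 m

86 mph × 0.44704 = 38.4454 m/s.
a = μg = 0.92 × 9.8 = 9.016 m/s².
Reaction distance = v·t_r = 38.4454 × 1 = 38.445 m.
Braking distance = v²/(2a) = 38.4454² / (2 × 9.016) = 1478.049 / 18.032 = 81.968 m.
Total = 38.445 + 81.968 = 120.413 m.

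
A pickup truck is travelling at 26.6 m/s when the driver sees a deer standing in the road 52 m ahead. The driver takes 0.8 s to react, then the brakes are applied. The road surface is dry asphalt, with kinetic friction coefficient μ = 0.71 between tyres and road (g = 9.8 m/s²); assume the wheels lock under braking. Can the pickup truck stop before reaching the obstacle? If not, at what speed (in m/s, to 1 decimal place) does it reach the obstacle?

No — it strikes the obstacle at 16.7 m/s

a = μg = 0.71 × 9.8 = 6.958 m/s².
Reaction distance = 26.6000 × 0.8 = 21.280 m.
Braking distance needed to stop: v²/(2a) = 707.560 / 13.916 = 50.845 m, so total needed = 21.280 + 50.845 = 72.125 m > 52 m — it cannot stop.
Distance remaining when braking begins: 52 − 21.280 = 30.720 m.
v² = v₀² − 2a·d = 707.560 − 2 × 6.958 × 30.720 = 280.060 m²/s².
v = √280.060 = 16.735 m/s.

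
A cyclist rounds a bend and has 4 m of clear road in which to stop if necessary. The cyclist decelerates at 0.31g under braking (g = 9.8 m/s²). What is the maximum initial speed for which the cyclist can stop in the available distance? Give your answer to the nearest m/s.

a = 0.31 × 9.8 = 3.038 m/s².
v²/(2a) = d ⇒ v = √(2 × 3.038 × 4) = √24.30 = 4.9295 m/s.

Maximum speed ≈ 5 m/s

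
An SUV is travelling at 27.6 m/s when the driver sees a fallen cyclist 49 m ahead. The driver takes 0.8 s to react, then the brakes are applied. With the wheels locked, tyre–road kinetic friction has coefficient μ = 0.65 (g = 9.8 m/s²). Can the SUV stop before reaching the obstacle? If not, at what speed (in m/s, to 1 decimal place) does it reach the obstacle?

a = μg = 0.65 × 9.8 = 6.370 m/s².
Reaction distance = 27.6000 × 0.8 = 22.080 m.
Braking distance needed to stop: v²/(2a) = 761.760 / 12.740 = 59.793 m, so total needed = 22.080 + 59.793 = 81.873 m > 49 m — it cannot stop.
Distance remaining when braking begins: 49 − 22.080 = 26.920 m.
v² = v₀² − 2a·d = 761.760 − 2 × 6.370 × 26.920 = 418.799 m²/s².
v = √418.799 = 20.465 m/s.

No — it strikes the obstacle at 20.5 m/s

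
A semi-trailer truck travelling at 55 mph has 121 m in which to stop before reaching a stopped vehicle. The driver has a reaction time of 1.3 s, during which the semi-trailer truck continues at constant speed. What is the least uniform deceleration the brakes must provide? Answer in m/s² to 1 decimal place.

55 mph × 0.44704 = 24.5872 m/s.
Distance covered during reaction = 24.5872 × 1.3 = 31.963 m.
Distance available for braking: 121 − 31.963 = 89.037 m.
v² = 2a·d ⇒ a = v²/(2d) = 24.5872² / (2 × 89.037) = 604.530 / 178.074 = 3.3948 m/s².

Required deceleration ≈ 3.4 m/s²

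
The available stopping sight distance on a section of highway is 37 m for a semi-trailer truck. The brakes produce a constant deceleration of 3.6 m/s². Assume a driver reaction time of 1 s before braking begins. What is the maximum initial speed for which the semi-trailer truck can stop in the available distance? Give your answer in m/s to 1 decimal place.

Maximum speed ≈ 13.1 m/s

Stopping distance: v·t_r + v²/(2a) = 37 with t_r = 1 s and a = 3.600 m/s².
So v² + 7.200 v − 266.40 = 0.
Positive root: v = −a·t_r + √((a·t_r)² + 2a·d) = −3.600 + √(12.960 + 266.40) = 13.1141 m/s.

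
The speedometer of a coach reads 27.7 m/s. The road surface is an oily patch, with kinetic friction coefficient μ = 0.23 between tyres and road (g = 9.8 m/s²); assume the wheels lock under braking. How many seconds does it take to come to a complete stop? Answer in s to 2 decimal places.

Braking time ≈ 12.29 s

a = μg = 0.23 × 9.8 = 2.254 m/s².
Braking time = v/a = 27.7000 / 2.254 = 12.289 s.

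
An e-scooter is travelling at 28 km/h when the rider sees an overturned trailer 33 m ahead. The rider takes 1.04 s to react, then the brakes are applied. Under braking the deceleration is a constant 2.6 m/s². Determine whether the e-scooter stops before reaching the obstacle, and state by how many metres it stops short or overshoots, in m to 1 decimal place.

28 km/h ÷ 3.6 = 7.7778 m/s.
Reaction distance = 7.7778 × 1.04 = 8.089 m.
Braking distance = v²/(2a) = 60.494 / 5.200 = 11.633 m.
Total stopping distance = 8.089 + 11.633 = 19.722 m, vs 33 m available — it stops with 33 − 19.722 = 13.278 m to spare.

Yes — it stops 13.3 m short of the obstacle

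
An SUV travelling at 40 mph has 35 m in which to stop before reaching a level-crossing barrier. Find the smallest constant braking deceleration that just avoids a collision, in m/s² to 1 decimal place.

40 mph × 0.44704 = 17.8816 m/s.
v² = 2a·d ⇒ a = v²/(2d) = 17.8816² / (2 × 35.000) = 319.752 / 70.000 = 4.5679 m/s².

Required deceleration ≈ 4.6 m/s²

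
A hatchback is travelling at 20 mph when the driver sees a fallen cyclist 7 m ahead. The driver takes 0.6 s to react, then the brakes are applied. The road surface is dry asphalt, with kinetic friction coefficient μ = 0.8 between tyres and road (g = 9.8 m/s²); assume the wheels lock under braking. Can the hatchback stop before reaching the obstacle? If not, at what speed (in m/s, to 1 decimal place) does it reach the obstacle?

20 mph × 0.44704 = 8.9408 m/s.
a = μg = 0.8 × 9.8 = 7.840 m/s².
Reaction distance = 8.9408 × 0.6 = 5.364 m.
Braking distance needed to stop: v²/(2a) = 79.938 / 15.680 = 5.098 m, so total needed = 5.364 + 5.098 = 10.462 m > 7 m — it cannot stop.
Distance remaining when braking begins: 7 − 5.364 = 1.636 m.
v² = v₀² − 2a·d = 79.938 − 2 × 7.840 × 1.636 = 54.286 m²/s².
v = √54.286 = 7.368 m/s.

No — it strikes the obstacle at 7.4 m/s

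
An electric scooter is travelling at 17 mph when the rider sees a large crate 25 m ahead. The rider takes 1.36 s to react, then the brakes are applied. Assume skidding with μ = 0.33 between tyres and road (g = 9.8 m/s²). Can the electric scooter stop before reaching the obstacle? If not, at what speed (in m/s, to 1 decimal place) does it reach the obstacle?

17 mph × 0.44704 = 7.5997 m/s.
a = μg = 0.33 × 9.8 = 3.234 m/s².
Reaction distance = 7.5997 × 1.36 = 10.336 m.
Braking distance = v²/(2a) = 57.755 / 6.468 = 8.929 m.
Total stopping distance = 10.336 + 8.929 = 19.265 m, vs 25 m available — it stops with 25 − 19.265 = 5.735 m to spare.

Yes — it stops about 5.7 m short of the obstacle, so it never reaches it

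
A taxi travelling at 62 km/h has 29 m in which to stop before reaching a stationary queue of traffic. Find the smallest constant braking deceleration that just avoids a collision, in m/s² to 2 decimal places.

Required deceleration ≈ 5.11 m/s²

62 km/h ÷ 3.6 = 17.2222 m/s.
v² = 2a·d ⇒ a = v²/(2d) = 17.2222² / (2 × 29.000) = 296.604 / 58.000 = 5.1139 m/s².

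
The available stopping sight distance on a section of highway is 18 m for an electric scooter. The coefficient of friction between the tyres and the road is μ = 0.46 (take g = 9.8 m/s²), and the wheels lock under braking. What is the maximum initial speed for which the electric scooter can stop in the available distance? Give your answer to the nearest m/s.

Maximum speed ≈ 13 m/s

a = μg = 0.46 × 9.8 = 4.508 m/s².
v²/(2a) = d ⇒ v = √(2 × 4.508 × 18) = √162.29 = 12.7393 m/s.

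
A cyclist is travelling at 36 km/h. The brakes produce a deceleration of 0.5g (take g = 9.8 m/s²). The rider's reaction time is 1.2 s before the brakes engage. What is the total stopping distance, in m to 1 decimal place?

36 km/h ÷ 3.6 = 10.0000 m/s.
a = 0.5 × 9.8 = 4.900 m/s².
Reaction distance = v·t_r = 10.0000 × 1.2 = 12.000 m.
Braking distance = v²/(2a) = 10.0000² / (2 × 4.900) = 100.000 / 9.800 = 10.204 m.
Total = 12.000 + 10.204 = 22.204 m.

Total stopping distance ≈ 22.2 m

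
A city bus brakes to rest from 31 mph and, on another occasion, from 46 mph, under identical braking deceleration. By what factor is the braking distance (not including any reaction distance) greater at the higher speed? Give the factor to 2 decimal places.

Braking distance d = v²/(2a), so with a fixed, d ∝ v².
Factor = (46/31)² = 1.4839² = 2.2020.

Factor ≈ 2.20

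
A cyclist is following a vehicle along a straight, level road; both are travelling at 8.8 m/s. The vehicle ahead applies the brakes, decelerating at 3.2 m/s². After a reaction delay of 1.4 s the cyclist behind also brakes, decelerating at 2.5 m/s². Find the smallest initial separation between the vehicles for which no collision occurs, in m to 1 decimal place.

Minimum gap ≈ 15.7 m

Leader travels v²/(2a_L) = 77.440 / 6.400 = 12.100 m before stopping.
Follower covers v·t_r = 8.8000 × 1.4 = 12.320 m while reacting, then v²/(2a_F) = 77.440 / 5.000 = 15.488 m while braking, for a total of 12.320 + 15.488 = 27.808 m.
Since a_F ≤ a_L and the follower starts braking later, the follower is never slower than the leader, so the closest approach is when both have stopped.
Minimum gap = 27.808 − 12.100 = 15.708 m.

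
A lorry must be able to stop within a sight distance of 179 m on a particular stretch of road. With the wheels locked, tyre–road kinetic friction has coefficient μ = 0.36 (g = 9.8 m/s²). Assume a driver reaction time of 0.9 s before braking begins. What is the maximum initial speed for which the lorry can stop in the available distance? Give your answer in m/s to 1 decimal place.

a = μg = 0.36 × 9.8 = 3.528 m/s².
Stopping distance: v·t_r + v²/(2a) = 179 with t_r = 0.9 s and a = 3.528 m/s².
So v² + 6.350 v − 1263.02 = 0.
Positive root: v = −a·t_r + √((a·t_r)² + 2a·d) = −3.175 + √(10.081 + 1263.02) = 32.5055 m/s.

Maximum speed ≈ 32.5 m/s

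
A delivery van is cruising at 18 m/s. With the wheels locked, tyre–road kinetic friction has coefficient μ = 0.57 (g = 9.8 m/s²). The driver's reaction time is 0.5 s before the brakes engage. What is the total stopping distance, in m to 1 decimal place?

a = μg = 0.57 × 9.8 = 5.586 m/s².
Reaction distance = v·t_r = 18.0000 × 0.5 = 9.000 m.
Braking distance = v²/(2a) = 18.0000² / (2 × 5.586) = 324.000 / 11.172 = 29.001 m.
Total = 9.000 + 29.001 = 38.001 m.

Total stopping distance ≈ 38.0 m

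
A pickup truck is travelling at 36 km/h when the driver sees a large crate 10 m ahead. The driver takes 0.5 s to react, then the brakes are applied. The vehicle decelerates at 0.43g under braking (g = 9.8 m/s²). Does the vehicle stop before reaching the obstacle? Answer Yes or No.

36 km/h ÷ 3.6 = 10.0000 m/s.
a = 0.43 × 9.8 = 4.214 m/s².
Reaction distance = 10.0000 × 0.5 = 5.000 m.
Braking distance = v²/(2a) = 100.000 / 8.428 = 11.865 m.
Total stopping distance = 5.000 + 11.865 = 16.865 m, vs 10 m available — it cannot stop in time and overshoots by 16.865 − 10 = 6.865 m.

No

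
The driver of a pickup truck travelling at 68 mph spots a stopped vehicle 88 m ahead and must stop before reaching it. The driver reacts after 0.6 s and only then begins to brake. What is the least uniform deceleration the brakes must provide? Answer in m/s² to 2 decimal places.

Required deceleration ≈ 6.62 m/s²

68 mph × 0.44704 = 30.3987 m/s.
Distance covered during reaction = 30.3987 × 0.6 = 18.239 m.
Distance available for braking: 88 − 18.239 = 69.761 m.
v² = 2a·d ⇒ a = v²/(2d) = 30.3987² / (2 × 69.761) = 924.081 / 139.522 = 6.6232 m/s².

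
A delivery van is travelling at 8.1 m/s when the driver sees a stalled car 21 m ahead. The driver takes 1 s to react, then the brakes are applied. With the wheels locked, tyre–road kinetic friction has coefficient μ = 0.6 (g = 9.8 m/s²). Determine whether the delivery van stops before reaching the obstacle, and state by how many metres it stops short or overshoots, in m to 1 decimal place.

Yes — it stops 7.3 m short of the obstacle

a = μg = 0.6 × 9.8 = 5.880 m/s².
Reaction distance = 8.1000 × 1 = 8.100 m.
Braking distance = v²/(2a) = 65.610 / 11.760 = 5.579 m.
Total stopping distance = 8.100 + 5.579 = 13.679 m, vs 21 m available — it stops with 21 − 13.679 = 7.321 m to spare.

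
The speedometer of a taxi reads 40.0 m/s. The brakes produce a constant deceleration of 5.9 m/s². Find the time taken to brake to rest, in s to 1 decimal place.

Braking time = v/a = 40.0000 / 5.900 = 6.780 s.

Braking time ≈ 6.8 s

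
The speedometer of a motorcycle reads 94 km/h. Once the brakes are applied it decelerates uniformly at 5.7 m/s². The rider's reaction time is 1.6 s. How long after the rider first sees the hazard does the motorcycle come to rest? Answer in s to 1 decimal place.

94 km/h ÷ 3.6 = 26.1111 m/s.
Braking time = v/a = 26.1111 / 5.700 = 4.581 s.
Total = 1.6 + 4.581 = 6.181 s.

Total time ≈ 6.2 s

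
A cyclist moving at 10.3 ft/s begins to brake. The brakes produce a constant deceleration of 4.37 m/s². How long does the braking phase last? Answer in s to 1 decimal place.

Braking time ≈ 0.7 s

10.3 ft/s × 0.3048 = 3.1394 m/s.
Braking time = v/a = 3.1394 / 4.370 = 0.718 s.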